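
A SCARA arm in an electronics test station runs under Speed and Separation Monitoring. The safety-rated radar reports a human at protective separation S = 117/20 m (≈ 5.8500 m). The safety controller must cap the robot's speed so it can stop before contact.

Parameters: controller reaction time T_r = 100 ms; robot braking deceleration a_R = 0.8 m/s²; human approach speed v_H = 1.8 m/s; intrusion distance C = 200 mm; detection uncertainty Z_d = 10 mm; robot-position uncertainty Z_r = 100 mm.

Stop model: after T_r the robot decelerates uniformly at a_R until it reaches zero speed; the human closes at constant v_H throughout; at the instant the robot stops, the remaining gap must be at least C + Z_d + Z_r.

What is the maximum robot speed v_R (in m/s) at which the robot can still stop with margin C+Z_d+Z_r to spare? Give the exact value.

v_R_max = 8/5 m/s = 1.6000 m/s

at the boundary: (5/8)·v² + (47/20)·v + (-134/25) = 0
  disc = (47/20)² − 4·(5/8)·(-134/25) = 7569/400 ; √disc = 87/20
  v_R = (−(47/20) + 87/20) / (2·(5/8)) = 8/5 m/s
check:
T_s = v_R/a_R = (8/5)/(4/5) = 2.0000 s
reaction-phase robot travel = 1.6000·0.1000 = 0.1600 m
braking distance = 1.6000²/(2·0.8000) = 1.6000 m
human over T_r+T_s: 1.8000·(0.1000+2.0000) = 3.7800 m
C+Z_d+Z_r = 0.2000+0.0100+0.1000 = 0.3100 m
sum ≈ 0.1600+1.6000+3.7800+0.3100 ≈ 5.8500 m = S ✓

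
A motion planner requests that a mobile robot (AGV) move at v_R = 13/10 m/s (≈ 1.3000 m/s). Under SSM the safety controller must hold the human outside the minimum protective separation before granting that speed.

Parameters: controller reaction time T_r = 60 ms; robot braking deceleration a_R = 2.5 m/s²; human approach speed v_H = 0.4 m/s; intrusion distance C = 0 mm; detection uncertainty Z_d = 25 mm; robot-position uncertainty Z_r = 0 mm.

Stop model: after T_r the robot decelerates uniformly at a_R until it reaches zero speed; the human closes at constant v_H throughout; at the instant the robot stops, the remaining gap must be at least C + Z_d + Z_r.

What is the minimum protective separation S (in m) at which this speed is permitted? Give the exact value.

braking lasts T_s = (13/10)/(5/2) = 0.5200 s
reaction-phase robot travel = 1.3000·0.0600 = 0.0780 m
braking distance = 1.3000²/(2·2.5000) = 0.3380 m
person approaches 0.4000·(0.0600+0.5200) = 0.2320 m
C+Z_d+Z_r = 0.0000+0.0250+0.0000 = 0.0250 m
S_min ≈ 0.0780+0.3380+0.2320+0.0250  ⇒  S_min = 673/1000 m

S_min = 673/1000 m = 0.6730 m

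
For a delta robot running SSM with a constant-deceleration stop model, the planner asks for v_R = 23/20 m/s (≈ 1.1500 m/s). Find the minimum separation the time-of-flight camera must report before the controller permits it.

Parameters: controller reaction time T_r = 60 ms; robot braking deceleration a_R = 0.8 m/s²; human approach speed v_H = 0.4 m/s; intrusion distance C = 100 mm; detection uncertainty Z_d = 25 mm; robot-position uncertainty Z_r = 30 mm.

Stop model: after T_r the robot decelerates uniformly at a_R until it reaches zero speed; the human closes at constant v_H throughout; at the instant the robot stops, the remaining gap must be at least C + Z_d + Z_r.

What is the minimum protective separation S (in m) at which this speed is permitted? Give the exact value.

T_s = v_R/a_R = (23/20)/(4/5) = 1.4375 s
reaction-phase robot travel = 1.1500·0.0600 = 0.0690 m
braking distance = 1.1500²/(2·0.8000) = 0.8266 m
person approaches 0.4000·(0.0600+1.4375) = 0.5990 m
residual clearance needed = 0.1000+0.0250+0.0300 = 0.1550 m
S_min ≈ 0.0690+0.8266+0.5990+0.1550  ⇒  S_min = 26393/16000 m

S_min = 26393/16000 m = 1.6496 m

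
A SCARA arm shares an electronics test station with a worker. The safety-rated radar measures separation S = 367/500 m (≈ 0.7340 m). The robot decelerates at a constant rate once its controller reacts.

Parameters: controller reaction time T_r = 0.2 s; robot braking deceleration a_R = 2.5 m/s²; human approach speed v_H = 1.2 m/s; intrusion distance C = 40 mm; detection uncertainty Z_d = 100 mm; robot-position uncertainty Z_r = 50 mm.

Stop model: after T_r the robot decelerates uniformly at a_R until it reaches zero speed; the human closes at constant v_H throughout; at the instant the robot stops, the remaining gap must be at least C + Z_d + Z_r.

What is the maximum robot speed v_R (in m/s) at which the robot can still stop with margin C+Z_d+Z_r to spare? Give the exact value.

v_R_max = 2/5 m/s = 0.4000 m/s

at the boundary: (1/5)·v² + (17/25)·v + (-38/125) = 0
  disc = (17/25)² − 4·(1/5)·(-38/125) = 441/625 ; √disc = 21/25
  v_R = (−(17/25) + 21/25) / (2·(1/5)) = 2/5 m/s
check:
stop time T_s = (2/5)/(5/2) = 0.1600 s
robot in T_r: 0.4000·0.2000 = 0.0800 m
robot under decel: 0.4000²/(2·2.5000) = 0.0320 m
human over T_r+T_s: 1.2000·(0.2000+0.1600) = 0.4320 m
C+Z_d+Z_r = 0.0400+0.1000+0.0500 = 0.1900 m
sum ≈ 0.0800+0.0320+0.4320+0.1900 ≈ 0.7340 m = S ✓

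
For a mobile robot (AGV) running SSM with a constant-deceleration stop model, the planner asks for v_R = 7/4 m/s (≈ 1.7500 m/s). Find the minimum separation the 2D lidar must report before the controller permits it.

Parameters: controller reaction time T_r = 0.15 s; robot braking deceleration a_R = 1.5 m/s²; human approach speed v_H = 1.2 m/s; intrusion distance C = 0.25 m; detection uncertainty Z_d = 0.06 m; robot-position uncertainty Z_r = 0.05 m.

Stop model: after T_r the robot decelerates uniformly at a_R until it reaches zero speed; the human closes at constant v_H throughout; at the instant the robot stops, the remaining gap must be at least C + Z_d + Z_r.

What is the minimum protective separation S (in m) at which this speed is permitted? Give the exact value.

S_min = 967/300 m = 3.2233 m

braking lasts T_s = (7/4)/(3/2) = 1.1667 s
robot in T_r: 1.7500·0.1500 = 0.2625 m
robot under decel: 1.7500²/(2·1.5000) = 1.0208 m
human over T_r+T_s: 1.2000·(0.1500+1.1667) = 1.5800 m
C+Z_d+Z_r = 0.2500+0.0600+0.0500 = 0.3600 m
S_min ≈ 0.2625+1.0208+1.5800+0.3600  ⇒  S_min = 967/300 m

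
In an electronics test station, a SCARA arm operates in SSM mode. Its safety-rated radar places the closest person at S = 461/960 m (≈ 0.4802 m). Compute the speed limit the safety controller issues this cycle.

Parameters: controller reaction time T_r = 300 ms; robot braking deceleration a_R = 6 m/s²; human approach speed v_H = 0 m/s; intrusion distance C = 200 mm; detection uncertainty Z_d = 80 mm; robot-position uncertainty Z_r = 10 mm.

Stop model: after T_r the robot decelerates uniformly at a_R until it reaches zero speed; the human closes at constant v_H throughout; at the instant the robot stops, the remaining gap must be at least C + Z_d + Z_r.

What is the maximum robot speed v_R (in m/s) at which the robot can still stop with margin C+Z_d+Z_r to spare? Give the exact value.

at the boundary: (1/12)·v² + (3/10)·v + (-913/4800) = 0
  disc = (3/10)² − 4·(1/12)·(-913/4800) = 2209/14400 ; √disc = 47/120
  v_R = (−(3/10) + 47/120) / (2·(1/12)) = 11/20 m/s
check:
T_s = v_R/a_R = (11/20)/6 = 0.0917 s
robot in T_r: 0.5500·0.3000 = 0.1650 m
braking distance = 0.5500²/(2·6.0000) = 0.0252 m
person approaches 0.0000·(0.3000+0.0917) = 0.0000 m
residual clearance needed = 0.2000+0.0800+0.0100 = 0.2900 m
sum ≈ 0.1650+0.0252+0.0000+0.2900 ≈ 0.4802 m = S ✓

v_R_max = 11/20 m/s = 0.5500 m/s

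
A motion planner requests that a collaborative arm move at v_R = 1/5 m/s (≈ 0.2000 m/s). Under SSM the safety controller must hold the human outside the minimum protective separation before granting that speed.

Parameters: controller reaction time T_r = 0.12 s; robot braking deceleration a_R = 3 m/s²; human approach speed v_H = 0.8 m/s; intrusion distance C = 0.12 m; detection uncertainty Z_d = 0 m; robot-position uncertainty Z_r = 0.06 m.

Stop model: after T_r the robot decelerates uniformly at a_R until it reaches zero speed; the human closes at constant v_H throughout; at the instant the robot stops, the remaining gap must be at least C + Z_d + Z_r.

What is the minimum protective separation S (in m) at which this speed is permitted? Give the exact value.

S_min = 9/25 m = 0.3600 m

T_s = v_R/a_R = (1/5)/3 = 0.0667 s
robot in T_r: 0.2000·0.1200 = 0.0240 m
robot covers 0.2000·0.0667 − ½·3.0000·0.0667² = 0.0067 m while stopping
human closes 0.8000·0.1867 = 0.1493 m
C+Z_d+Z_r = 0.1200+0.0000+0.0600 = 0.1800 m
S_min ≈ 0.0240+0.0067+0.1493+0.1800  ⇒  S_min = 9/25 m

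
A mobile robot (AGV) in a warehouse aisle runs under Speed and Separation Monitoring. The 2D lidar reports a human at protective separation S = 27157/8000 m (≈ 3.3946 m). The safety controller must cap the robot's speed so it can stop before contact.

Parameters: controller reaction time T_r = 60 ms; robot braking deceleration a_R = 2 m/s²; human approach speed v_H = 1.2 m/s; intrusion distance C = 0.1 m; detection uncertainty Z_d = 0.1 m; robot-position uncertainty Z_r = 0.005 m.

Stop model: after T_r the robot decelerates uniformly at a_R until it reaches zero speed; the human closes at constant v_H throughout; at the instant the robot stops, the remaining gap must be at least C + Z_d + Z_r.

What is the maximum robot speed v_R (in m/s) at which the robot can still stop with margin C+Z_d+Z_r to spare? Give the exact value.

v_R_max = 49/20 m/s = 2.4500 m/s

quadratic (1/4)·v² + (33/50)·v + (-24941/8000) = 0
  disc = (33/50)² − 4·(1/4)·(-24941/8000) = 142129/40000 ; √disc = 377/200
  v_R = (−(33/50) + 377/200) / (2·(1/4)) = 49/20 m/s
check:
stop time T_s = (49/20)/2 = 1.2250 s
robot covers v_R·T_r = 2.4500·0.0600 = 0.1470 m before braking
robot covers 2.4500·1.2250 − ½·2.0000·1.2250² = 1.5006 m while stopping
person approaches 1.2000·(0.0600+1.2250) = 1.5420 m
residual clearance needed = 0.1000+0.1000+0.0050 = 0.2050 m
sum ≈ 0.1470+1.5006+1.5420+0.2050 ≈ 3.3946 m = S ✓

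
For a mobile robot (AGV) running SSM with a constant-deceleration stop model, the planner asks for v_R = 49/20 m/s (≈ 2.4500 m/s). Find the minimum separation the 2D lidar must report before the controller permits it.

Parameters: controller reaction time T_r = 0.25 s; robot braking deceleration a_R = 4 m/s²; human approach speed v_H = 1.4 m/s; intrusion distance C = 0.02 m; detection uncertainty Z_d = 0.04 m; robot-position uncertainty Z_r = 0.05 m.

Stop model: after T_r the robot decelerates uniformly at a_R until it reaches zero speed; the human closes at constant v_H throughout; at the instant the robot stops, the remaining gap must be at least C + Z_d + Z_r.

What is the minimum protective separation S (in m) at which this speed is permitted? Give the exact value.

S_min = 8577/3200 m = 2.6803 m

stop time T_s = (49/20)/4 = 0.6125 s
robot in T_r: 2.4500·0.2500 = 0.6125 m
braking distance = 2.4500²/(2·4.0000) = 0.7503 m
human closes 1.4000·0.8625 = 1.2075 m
C+Z_d+Z_r = 0.0200+0.0400+0.0500 = 0.1100 m
S_min ≈ 0.6125+0.7503+1.2075+0.1100  ⇒  S_min = 8577/3200 m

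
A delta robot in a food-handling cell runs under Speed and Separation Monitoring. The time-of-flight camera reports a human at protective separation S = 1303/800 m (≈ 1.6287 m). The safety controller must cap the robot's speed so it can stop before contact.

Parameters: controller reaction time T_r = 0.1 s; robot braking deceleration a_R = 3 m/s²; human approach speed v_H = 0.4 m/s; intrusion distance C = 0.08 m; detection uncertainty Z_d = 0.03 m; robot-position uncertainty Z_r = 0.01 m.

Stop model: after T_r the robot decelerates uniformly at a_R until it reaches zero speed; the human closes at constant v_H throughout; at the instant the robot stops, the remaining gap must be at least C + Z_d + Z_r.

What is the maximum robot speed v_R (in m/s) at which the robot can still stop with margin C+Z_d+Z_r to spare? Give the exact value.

at the boundary: (1/6)·v² + (7/30)·v + (-47/32) = 0
  disc = (7/30)² − 4·(1/6)·(-47/32) = 3721/3600 ; √disc = 61/60
  v_R = (−(7/30) + 61/60) / (2·(1/6)) = 47/20 m/s
check:
braking lasts T_s = (47/20)/3 = 0.7833 s
reaction-phase robot travel = 2.3500·0.1000 = 0.2350 m
robot covers 2.3500·0.7833 − ½·3.0000·0.7833² = 0.9204 m while stopping
human closes 0.4000·0.8833 = 0.3533 m
C+Z_d+Z_r = 0.0800+0.0300+0.0100 = 0.1200 m
sum ≈ 0.2350+0.9204+0.3533+0.1200 ≈ 1.6287 m = S ✓

v_R_max = 47/20 m/s = 2.3500 m/s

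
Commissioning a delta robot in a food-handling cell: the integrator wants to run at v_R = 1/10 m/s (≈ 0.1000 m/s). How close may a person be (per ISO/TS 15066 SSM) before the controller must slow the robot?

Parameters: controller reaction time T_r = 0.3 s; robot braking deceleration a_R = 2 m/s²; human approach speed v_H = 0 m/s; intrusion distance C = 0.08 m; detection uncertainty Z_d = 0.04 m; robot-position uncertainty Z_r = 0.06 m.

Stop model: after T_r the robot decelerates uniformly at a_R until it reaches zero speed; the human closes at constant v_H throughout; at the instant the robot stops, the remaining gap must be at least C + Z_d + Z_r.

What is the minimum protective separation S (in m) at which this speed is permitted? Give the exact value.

S_min = 17/80 m = 0.2125 m

stop time T_s = (1/10)/2 = 0.0500 s
reaction-phase robot travel = 0.1000·0.3000 = 0.0300 m
robot covers 0.1000·0.0500 − ½·2.0000·0.0500² = 0.0025 m while stopping
human closes 0.0000·0.3500 = 0.0000 m
margins: 0.0800+0.0400+0.0600 = 0.1800 m
S_min ≈ 0.0300+0.0025+0.0000+0.1800  ⇒  S_min = 17/80 m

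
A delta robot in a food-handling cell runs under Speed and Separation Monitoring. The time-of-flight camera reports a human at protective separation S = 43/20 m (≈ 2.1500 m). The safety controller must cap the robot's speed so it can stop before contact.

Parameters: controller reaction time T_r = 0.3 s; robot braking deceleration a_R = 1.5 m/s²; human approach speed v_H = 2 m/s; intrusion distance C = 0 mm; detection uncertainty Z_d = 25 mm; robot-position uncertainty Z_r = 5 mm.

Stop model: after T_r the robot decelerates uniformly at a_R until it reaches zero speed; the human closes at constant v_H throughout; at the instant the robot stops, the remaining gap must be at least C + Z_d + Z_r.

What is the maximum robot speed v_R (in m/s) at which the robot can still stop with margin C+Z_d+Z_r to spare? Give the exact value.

v_R_max = 4/5 m/s = 0.8000 m/s

at the boundary: (1/3)·v² + (49/30)·v + (-38/25) = 0
  disc = (49/30)² − 4·(1/3)·(-38/25) = 169/36 ; √disc = 13/6
  v_R = (−(49/30) + 13/6) / (2·(1/3)) = 4/5 m/s
check:
T_s = v_R/a_R = (4/5)/(3/2) = 0.5333 s
robot covers v_R·T_r = 0.8000·0.3000 = 0.2400 m before braking
braking distance = 0.8000²/(2·1.5000) = 0.2133 m
human closes 2.0000·0.8333 = 1.6667 m
margins: 0.0000+0.0250+0.0050 = 0.0300 m
sum ≈ 0.2400+0.2133+1.6667+0.0300 ≈ 2.1500 m = S ✓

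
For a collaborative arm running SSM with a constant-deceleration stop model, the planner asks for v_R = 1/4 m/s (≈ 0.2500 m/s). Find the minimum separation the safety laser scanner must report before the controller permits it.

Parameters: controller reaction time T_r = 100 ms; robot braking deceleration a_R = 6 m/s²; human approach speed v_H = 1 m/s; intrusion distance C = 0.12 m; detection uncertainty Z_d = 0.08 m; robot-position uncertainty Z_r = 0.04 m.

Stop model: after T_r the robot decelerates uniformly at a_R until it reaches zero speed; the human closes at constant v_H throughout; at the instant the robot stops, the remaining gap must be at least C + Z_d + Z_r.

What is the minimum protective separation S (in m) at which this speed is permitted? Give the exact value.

S_min = 659/1600 m = 0.4119 m

T_s = v_R/a_R = (1/4)/6 = 0.0417 s
robot covers v_R·T_r = 0.2500·0.1000 = 0.0250 m before braking
robot covers 0.2500·0.0417 − ½·6.0000·0.0417² = 0.0052 m while stopping
human closes 1.0000·0.1417 = 0.1417 m
margins: 0.1200+0.0800+0.0400 = 0.2400 m
S_min ≈ 0.0250+0.0052+0.1417+0.2400  ⇒  S_min = 659/1600 m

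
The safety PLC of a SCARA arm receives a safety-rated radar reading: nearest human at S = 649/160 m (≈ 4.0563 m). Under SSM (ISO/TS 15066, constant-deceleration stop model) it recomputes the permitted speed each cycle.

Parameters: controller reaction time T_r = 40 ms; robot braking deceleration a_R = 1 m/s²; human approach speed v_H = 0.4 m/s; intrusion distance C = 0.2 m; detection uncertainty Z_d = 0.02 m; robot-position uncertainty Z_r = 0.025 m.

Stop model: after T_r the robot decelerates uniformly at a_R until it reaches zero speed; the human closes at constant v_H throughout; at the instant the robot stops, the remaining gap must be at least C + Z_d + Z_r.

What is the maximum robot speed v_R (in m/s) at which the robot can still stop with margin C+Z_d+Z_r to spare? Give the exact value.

quadratic (1/2)·v² + (11/25)·v + (-15181/4000) = 0
  disc = (11/25)² − 4·(1/2)·(-15181/4000) = 77841/10000 ; √disc = 279/100
  v_R = (−(11/25) + 279/100) / (2·(1/2)) = 47/20 m/s
check:
T_s = v_R/a_R = (47/20)/1 = 2.3500 s
reaction-phase robot travel = 2.3500·0.0400 = 0.0940 m
robot covers 2.3500·2.3500 − ½·1.0000·2.3500² = 2.7612 m while stopping
human closes 0.4000·2.3900 = 0.9560 m
residual clearance needed = 0.2000+0.0200+0.0250 = 0.2450 m
sum ≈ 0.0940+2.7612+0.9560+0.2450 ≈ 4.0563 m = S ✓

v_R_max = 47/20 m/s = 2.3500 m/s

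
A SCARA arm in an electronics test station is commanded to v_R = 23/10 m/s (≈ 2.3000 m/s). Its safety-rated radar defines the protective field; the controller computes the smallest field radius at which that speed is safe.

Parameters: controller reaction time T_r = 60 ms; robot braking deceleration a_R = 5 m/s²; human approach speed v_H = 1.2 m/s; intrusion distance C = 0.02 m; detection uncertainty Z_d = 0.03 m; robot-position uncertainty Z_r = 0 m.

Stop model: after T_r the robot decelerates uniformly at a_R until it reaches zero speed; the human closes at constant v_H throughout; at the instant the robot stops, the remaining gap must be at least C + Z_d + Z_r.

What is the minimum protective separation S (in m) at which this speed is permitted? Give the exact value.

S_min = 1341/1000 m = 1.3410 m

stop time T_s = (23/10)/5 = 0.4600 s
robot in T_r: 2.3000·0.0600 = 0.1380 m
robot under decel: 2.3000²/(2·5.0000) = 0.5290 m
person approaches 1.2000·(0.0600+0.4600) = 0.6240 m
margins: 0.0200+0.0300+0.0000 = 0.0500 m
S_min ≈ 0.1380+0.5290+0.6240+0.0500  ⇒  S_min = 1341/1000 m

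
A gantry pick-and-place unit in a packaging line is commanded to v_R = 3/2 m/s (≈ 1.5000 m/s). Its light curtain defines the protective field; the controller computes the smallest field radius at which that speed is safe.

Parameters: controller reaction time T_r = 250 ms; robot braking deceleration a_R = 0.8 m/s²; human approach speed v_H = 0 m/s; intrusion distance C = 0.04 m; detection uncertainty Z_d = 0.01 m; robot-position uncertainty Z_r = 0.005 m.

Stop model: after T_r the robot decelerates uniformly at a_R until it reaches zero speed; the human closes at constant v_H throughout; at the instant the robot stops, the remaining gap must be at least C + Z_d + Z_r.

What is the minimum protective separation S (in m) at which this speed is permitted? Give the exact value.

braking lasts T_s = (3/2)/(4/5) = 1.8750 s
robot in T_r: 1.5000·0.2500 = 0.3750 m
braking distance = 1.5000²/(2·0.8000) = 1.4062 m
human over T_r+T_s: 0.0000·(0.2500+1.8750) = 0.0000 m
residual clearance needed = 0.0400+0.0100+0.0050 = 0.0550 m
S_min ≈ 0.3750+1.4062+0.0000+0.0550  ⇒  S_min = 1469/800 m

S_min = 1469/800 m = 1.8362 m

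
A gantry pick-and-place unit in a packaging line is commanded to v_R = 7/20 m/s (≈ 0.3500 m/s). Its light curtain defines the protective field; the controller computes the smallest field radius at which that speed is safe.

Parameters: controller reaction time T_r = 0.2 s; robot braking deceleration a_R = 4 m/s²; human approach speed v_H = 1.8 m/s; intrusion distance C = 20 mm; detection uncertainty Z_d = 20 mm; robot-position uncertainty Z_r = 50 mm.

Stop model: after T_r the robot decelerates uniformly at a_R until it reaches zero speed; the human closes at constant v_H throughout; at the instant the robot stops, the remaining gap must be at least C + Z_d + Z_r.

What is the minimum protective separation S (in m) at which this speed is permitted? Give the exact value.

T_s = v_R/a_R = (7/20)/4 = 0.0875 s
reaction-phase robot travel = 0.3500·0.2000 = 0.0700 m
robot under decel: 0.3500²/(2·4.0000) = 0.0153 m
person approaches 1.8000·(0.2000+0.0875) = 0.5175 m
residual clearance needed = 0.0200+0.0200+0.0500 = 0.0900 m
S_min ≈ 0.0700+0.0153+0.5175+0.0900  ⇒  S_min = 2217/3200 m

S_min = 2217/3200 m = 0.6928 m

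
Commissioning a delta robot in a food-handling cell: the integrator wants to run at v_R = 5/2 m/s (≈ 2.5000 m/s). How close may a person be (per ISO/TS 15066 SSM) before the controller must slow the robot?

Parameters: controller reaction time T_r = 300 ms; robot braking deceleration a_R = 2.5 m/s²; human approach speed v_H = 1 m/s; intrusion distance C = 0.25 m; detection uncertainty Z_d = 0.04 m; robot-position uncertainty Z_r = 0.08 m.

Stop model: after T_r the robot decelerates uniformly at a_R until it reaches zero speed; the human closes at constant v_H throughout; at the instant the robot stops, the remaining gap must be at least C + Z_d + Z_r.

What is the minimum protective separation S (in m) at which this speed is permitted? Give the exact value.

S_min = 367/100 m = 3.6700 m

stop time T_s = (5/2)/(5/2) = 1.0000 s
robot covers v_R·T_r = 2.5000·0.3000 = 0.7500 m before braking
robot covers 2.5000·1.0000 − ½·2.5000·1.0000² = 1.2500 m while stopping
person approaches 1.0000·(0.3000+1.0000) = 1.3000 m
residual clearance needed = 0.2500+0.0400+0.0800 = 0.3700 m
S_min ≈ 0.7500+1.2500+1.3000+0.3700  ⇒  S_min = 367/100 m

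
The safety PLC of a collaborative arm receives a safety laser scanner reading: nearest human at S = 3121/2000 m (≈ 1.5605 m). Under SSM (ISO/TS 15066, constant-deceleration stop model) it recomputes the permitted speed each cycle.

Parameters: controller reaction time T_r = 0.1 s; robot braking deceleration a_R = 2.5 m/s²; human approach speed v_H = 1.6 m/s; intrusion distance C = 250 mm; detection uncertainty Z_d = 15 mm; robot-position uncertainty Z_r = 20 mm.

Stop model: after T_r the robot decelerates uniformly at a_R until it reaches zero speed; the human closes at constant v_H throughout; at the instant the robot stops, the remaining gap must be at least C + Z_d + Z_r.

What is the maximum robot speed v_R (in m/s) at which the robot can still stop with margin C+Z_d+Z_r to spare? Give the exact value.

v_R_max = 23/20 m/s = 1.1500 m/s

quadratic (1/5)·v² + (37/50)·v + (-2231/2000) = 0
  disc = (37/50)² − 4·(1/5)·(-2231/2000) = 36/25 ; √disc = 6/5
  v_R = (−(37/50) + 6/5) / (2·(1/5)) = 23/20 m/s
check:
braking lasts T_s = (23/20)/(5/2) = 0.4600 s
robot in T_r: 1.1500·0.1000 = 0.1150 m
robot covers 1.1500·0.4600 − ½·2.5000·0.4600² = 0.2645 m while stopping
person approaches 1.6000·(0.1000+0.4600) = 0.8960 m
C+Z_d+Z_r = 0.2500+0.0150+0.0200 = 0.2850 m
sum ≈ 0.1150+0.2645+0.8960+0.2850 ≈ 1.5605 m = S ✓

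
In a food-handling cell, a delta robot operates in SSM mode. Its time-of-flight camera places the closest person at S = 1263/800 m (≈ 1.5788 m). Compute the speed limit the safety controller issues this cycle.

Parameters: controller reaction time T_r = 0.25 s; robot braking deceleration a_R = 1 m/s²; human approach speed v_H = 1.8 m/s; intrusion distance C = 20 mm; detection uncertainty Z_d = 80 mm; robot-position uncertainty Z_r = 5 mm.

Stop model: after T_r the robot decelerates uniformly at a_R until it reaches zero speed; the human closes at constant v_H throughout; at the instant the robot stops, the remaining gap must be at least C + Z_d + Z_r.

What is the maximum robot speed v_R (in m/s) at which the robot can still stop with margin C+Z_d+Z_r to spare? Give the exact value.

at the boundary: (1/2)·v² + (41/20)·v + (-819/800) = 0
  disc = (41/20)² − 4·(1/2)·(-819/800) = 25/4 ; √disc = 5/2
  v_R = (−(41/20) + 5/2) / (2·(1/2)) = 9/20 m/s
check:
stop time T_s = (9/20)/1 = 0.4500 s
robot in T_r: 0.4500·0.2500 = 0.1125 m
robot covers 0.4500·0.4500 − ½·1.0000·0.4500² = 0.1013 m while stopping
human over T_r+T_s: 1.8000·(0.2500+0.4500) = 1.2600 m
residual clearance needed = 0.0200+0.0800+0.0050 = 0.1050 m
sum ≈ 0.1125+0.1013+1.2600+0.1050 ≈ 1.5788 m = S ✓

v_R_max = 9/20 m/s = 0.4500 m/s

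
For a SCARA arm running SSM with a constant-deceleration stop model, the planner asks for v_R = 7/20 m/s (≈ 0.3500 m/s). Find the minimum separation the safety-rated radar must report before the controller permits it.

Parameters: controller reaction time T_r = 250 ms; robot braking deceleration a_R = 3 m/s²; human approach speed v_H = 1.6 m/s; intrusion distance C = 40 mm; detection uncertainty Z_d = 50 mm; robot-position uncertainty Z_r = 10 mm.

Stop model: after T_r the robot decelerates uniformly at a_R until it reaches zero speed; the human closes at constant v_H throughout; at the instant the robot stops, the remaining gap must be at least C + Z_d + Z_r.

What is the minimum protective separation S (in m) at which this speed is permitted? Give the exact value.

S_min = 1907/2400 m = 0.7946 m

braking lasts T_s = (7/20)/3 = 0.1167 s
robot in T_r: 0.3500·0.2500 = 0.0875 m
robot covers 0.3500·0.1167 − ½·3.0000·0.1167² = 0.0204 m while stopping
human over T_r+T_s: 1.6000·(0.2500+0.1167) = 0.5867 m
C+Z_d+Z_r = 0.0400+0.0500+0.0100 = 0.1000 m
S_min ≈ 0.0875+0.0204+0.5867+0.1000  ⇒  S_min = 1907/2400 m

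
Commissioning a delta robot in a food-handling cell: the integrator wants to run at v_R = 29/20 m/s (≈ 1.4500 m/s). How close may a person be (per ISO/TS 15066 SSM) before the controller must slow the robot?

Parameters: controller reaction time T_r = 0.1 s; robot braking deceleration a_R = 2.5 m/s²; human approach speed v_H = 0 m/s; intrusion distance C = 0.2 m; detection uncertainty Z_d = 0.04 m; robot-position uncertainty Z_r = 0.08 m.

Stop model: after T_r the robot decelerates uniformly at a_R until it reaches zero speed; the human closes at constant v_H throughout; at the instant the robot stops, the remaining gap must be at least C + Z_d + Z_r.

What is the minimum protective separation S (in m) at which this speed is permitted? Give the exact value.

T_s = v_R/a_R = (29/20)/(5/2) = 0.5800 s
robot in T_r: 1.4500·0.1000 = 0.1450 m
robot under decel: 1.4500²/(2·2.5000) = 0.4205 m
human over T_r+T_s: 0.0000·(0.1000+0.5800) = 0.0000 m
residual clearance needed = 0.2000+0.0400+0.0800 = 0.3200 m
S_min ≈ 0.1450+0.4205+0.0000+0.3200  ⇒  S_min = 1771/2000 m

S_min = 1771/2000 m = 0.8855 m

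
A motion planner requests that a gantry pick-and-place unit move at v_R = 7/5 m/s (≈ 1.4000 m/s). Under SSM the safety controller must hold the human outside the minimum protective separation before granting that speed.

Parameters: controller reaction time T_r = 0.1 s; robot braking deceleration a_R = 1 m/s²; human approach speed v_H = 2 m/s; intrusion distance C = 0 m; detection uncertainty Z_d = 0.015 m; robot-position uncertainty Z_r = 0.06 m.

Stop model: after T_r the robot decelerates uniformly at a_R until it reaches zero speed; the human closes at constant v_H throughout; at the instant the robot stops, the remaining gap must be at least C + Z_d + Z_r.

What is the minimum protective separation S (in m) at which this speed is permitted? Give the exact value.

S_min = 839/200 m = 4.1950 m

stop time T_s = (7/5)/1 = 1.4000 s
reaction-phase robot travel = 1.4000·0.1000 = 0.1400 m
robot under decel: 1.4000²/(2·1.0000) = 0.9800 m
person approaches 2.0000·(0.1000+1.4000) = 3.0000 m
residual clearance needed = 0.0000+0.0150+0.0600 = 0.0750 m
S_min ≈ 0.1400+0.9800+3.0000+0.0750  ⇒  S_min = 839/200 m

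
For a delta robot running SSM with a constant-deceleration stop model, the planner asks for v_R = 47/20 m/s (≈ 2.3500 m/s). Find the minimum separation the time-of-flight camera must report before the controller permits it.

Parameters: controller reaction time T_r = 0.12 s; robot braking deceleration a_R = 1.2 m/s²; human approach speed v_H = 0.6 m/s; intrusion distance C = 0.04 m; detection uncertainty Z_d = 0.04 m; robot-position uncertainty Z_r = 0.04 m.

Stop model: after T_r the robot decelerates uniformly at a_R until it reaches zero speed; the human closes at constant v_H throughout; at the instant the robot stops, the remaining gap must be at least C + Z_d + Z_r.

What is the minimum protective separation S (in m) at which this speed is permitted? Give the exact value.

S_min = 94801/24000 m = 3.9500 m

T_s = v_R/a_R = (47/20)/(6/5) = 1.9583 s
robot covers v_R·T_r = 2.3500·0.1200 = 0.2820 m before braking
robot covers 2.3500·1.9583 − ½·1.2000·1.9583² = 2.3010 m while stopping
person approaches 0.6000·(0.1200+1.9583) = 1.2470 m
residual clearance needed = 0.0400+0.0400+0.0400 = 0.1200 m
S_min ≈ 0.2820+2.3010+1.2470+0.1200  ⇒  S_min = 94801/24000 m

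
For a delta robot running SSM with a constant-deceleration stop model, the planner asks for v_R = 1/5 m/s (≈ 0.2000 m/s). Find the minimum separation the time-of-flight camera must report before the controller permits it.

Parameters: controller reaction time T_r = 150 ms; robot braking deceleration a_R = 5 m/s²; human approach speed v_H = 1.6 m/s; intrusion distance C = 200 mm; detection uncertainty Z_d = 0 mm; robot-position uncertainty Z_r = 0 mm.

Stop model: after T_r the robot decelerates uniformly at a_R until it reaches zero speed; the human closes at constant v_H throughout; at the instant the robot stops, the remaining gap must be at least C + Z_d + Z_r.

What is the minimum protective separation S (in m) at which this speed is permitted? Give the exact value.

S_min = 269/500 m = 0.5380 m

stop time T_s = (1/5)/5 = 0.0400 s
reaction-phase robot travel = 0.2000·0.1500 = 0.0300 m
braking distance = 0.2000²/(2·5.0000) = 0.0040 m
person approaches 1.6000·(0.1500+0.0400) = 0.3040 m
residual clearance needed = 0.2000+0.0000+0.0000 = 0.2000 m
S_min ≈ 0.0300+0.0040+0.3040+0.2000  ⇒  S_min = 269/500 m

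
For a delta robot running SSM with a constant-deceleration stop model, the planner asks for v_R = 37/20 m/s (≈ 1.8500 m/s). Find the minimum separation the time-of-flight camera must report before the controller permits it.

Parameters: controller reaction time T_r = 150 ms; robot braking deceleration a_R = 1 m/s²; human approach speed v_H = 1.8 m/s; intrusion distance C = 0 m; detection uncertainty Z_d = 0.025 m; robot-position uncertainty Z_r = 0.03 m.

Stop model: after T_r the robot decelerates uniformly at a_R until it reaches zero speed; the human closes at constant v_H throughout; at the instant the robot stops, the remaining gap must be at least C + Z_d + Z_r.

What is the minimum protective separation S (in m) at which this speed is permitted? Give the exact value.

braking lasts T_s = (37/20)/1 = 1.8500 s
reaction-phase robot travel = 1.8500·0.1500 = 0.2775 m
robot under decel: 1.8500²/(2·1.0000) = 1.7112 m
human closes 1.8000·2.0000 = 3.6000 m
margins: 0.0000+0.0250+0.0300 = 0.0550 m
S_min ≈ 0.2775+1.7112+3.6000+0.0550  ⇒  S_min = 903/160 m

S_min = 903/160 m = 5.6437 m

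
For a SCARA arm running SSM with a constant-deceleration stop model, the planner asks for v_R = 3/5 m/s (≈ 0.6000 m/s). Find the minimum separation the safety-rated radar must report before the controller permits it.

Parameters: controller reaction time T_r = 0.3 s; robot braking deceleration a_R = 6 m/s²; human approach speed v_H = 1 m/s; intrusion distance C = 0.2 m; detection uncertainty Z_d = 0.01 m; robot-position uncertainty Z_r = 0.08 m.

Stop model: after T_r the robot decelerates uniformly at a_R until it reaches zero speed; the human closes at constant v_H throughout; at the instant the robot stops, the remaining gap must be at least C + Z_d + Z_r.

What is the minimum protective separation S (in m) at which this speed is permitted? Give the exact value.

T_s = v_R/a_R = (3/5)/6 = 0.1000 s
robot in T_r: 0.6000·0.3000 = 0.1800 m
robot covers 0.6000·0.1000 − ½·6.0000·0.1000² = 0.0300 m while stopping
human over T_r+T_s: 1.0000·(0.3000+0.1000) = 0.4000 m
margins: 0.2000+0.0100+0.0800 = 0.2900 m
S_min ≈ 0.1800+0.0300+0.4000+0.2900  ⇒  S_min = 9/10 m

S_min = 9/10 m = 0.9000 m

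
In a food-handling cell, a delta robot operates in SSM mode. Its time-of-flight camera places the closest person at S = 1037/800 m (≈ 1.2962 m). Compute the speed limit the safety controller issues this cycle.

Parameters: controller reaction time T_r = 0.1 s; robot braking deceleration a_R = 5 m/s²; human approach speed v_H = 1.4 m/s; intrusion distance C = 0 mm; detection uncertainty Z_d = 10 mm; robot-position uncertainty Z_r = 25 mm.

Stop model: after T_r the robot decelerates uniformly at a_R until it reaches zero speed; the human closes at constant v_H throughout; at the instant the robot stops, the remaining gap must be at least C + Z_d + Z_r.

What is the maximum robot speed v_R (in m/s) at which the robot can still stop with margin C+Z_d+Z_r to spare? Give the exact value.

quadratic (1/10)·v² + (19/50)·v + (-897/800) = 0
  disc = (19/50)² − 4·(1/10)·(-897/800) = 5929/10000 ; √disc = 77/100
  v_R = (−(19/50) + 77/100) / (2·(1/10)) = 39/20 m/s
check:
stop time T_s = (39/20)/5 = 0.3900 s
robot in T_r: 1.9500·0.1000 = 0.1950 m
robot covers 1.9500·0.3900 − ½·5.0000·0.3900² = 0.3802 m while stopping
human closes 1.4000·0.4900 = 0.6860 m
margins: 0.0000+0.0100+0.0250 = 0.0350 m
sum ≈ 0.1950+0.3802+0.6860+0.0350 ≈ 1.2962 m = S ✓

v_R_max = 39/20 m/s = 1.9500 m/s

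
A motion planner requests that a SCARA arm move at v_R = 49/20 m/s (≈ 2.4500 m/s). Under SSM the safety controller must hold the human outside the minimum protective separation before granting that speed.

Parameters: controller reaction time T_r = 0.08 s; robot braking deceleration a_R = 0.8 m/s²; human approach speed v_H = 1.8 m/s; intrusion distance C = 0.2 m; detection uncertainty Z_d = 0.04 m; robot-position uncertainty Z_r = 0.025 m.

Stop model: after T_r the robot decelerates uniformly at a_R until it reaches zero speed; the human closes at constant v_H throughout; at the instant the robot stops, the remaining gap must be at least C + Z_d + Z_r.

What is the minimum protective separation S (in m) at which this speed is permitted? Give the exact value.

T_s = v_R/a_R = (49/20)/(4/5) = 3.0625 s
reaction-phase robot travel = 2.4500·0.0800 = 0.1960 m
braking distance = 2.4500²/(2·0.8000) = 3.7516 m
human closes 1.8000·3.1425 = 5.6565 m
C+Z_d+Z_r = 0.2000+0.0400+0.0250 = 0.2650 m
S_min ≈ 0.1960+3.7516+5.6565+0.2650  ⇒  S_min = 31581/3200 m

S_min = 31581/3200 m = 9.8691 m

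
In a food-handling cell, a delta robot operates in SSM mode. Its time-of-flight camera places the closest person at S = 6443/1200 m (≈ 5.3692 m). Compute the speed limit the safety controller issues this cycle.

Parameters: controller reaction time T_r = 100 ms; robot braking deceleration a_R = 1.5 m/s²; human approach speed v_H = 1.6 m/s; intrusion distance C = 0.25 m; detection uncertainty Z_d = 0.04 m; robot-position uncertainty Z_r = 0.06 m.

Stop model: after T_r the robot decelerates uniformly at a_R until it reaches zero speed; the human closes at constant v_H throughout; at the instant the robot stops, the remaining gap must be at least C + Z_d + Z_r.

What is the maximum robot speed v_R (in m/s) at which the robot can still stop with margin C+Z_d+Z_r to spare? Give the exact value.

collect terms ⇒ (1/3)·v_R² + (7/6)·v_R + (-5831/1200) = 0
  disc = (7/6)² − 4·(1/3)·(-5831/1200) = 196/25 ; √disc = 14/5
  v_R = (−(7/6) + 14/5) / (2·(1/3)) = 49/20 m/s
check:
braking lasts T_s = (49/20)/(3/2) = 1.6333 s
robot covers v_R·T_r = 2.4500·0.1000 = 0.2450 m before braking
robot covers 2.4500·1.6333 − ½·1.5000·1.6333² = 2.0008 m while stopping
human closes 1.6000·1.7333 = 2.7733 m
margins: 0.2500+0.0400+0.0600 = 0.3500 m
sum ≈ 0.2450+2.0008+2.7733+0.3500 ≈ 5.3692 m = S ✓

v_R_max = 49/20 m/s = 2.4500 m/s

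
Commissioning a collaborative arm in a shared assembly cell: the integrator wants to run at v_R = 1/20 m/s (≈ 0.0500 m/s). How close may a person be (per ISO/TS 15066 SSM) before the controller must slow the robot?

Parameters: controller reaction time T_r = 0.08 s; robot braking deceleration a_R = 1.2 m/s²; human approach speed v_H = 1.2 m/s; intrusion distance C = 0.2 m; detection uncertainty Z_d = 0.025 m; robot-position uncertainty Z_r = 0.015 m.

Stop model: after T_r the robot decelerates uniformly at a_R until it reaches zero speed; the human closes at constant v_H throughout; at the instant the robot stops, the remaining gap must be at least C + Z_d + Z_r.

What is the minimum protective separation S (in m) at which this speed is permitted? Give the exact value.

S_min = 1877/4800 m = 0.3910 m

braking lasts T_s = (1/20)/(6/5) = 0.0417 s
reaction-phase robot travel = 0.0500·0.0800 = 0.0040 m
braking distance = 0.0500²/(2·1.2000) = 0.0010 m
person approaches 1.2000·(0.0800+0.0417) = 0.1460 m
C+Z_d+Z_r = 0.2000+0.0250+0.0150 = 0.2400 m
S_min ≈ 0.0040+0.0010+0.1460+0.2400  ⇒  S_min = 1877/4800 m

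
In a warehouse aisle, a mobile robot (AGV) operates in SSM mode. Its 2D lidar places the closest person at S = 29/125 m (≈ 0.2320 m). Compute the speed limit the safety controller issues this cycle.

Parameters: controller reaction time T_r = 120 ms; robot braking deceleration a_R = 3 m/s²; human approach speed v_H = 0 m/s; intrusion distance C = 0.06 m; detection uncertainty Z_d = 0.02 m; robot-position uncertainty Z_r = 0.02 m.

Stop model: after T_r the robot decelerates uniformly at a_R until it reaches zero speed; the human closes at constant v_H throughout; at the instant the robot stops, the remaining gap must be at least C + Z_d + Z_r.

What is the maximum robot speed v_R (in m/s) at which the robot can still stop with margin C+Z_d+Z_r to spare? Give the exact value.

v_R_max = 3/5 m/s = 0.6000 m/s

collect terms ⇒ (1/6)·v_R² + (3/25)·v_R + (-33/250) = 0
  disc = (3/25)² − 4·(1/6)·(-33/250) = 64/625 ; √disc = 8/25
  v_R = (−(3/25) + 8/25) / (2·(1/6)) = 3/5 m/s
check:
T_s = v_R/a_R = (3/5)/3 = 0.2000 s
reaction-phase robot travel = 0.6000·0.1200 = 0.0720 m
robot covers 0.6000·0.2000 − ½·3.0000·0.2000² = 0.0600 m while stopping
person approaches 0.0000·(0.1200+0.2000) = 0.0000 m
residual clearance needed = 0.0600+0.0200+0.0200 = 0.1000 m
sum ≈ 0.0720+0.0600+0.0000+0.1000 ≈ 0.2320 m = S ✓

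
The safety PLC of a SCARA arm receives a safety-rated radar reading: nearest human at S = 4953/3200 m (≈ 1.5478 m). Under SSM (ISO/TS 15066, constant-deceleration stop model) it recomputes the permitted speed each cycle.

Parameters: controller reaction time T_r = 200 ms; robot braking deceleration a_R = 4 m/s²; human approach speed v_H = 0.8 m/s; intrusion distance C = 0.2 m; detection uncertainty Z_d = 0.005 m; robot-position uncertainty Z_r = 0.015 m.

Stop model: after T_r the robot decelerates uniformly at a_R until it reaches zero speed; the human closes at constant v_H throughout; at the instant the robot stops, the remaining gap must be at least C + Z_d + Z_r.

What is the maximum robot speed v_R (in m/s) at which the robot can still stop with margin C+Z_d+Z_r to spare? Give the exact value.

v_R_max = 37/20 m/s = 1.8500 m/s

at the boundary: (1/8)·v² + (2/5)·v + (-3737/3200) = 0
  disc = (2/5)² − 4·(1/8)·(-3737/3200) = 4761/6400 ; √disc = 69/80
  v_R = (−(2/5) + 69/80) / (2·(1/8)) = 37/20 m/s
check:
braking lasts T_s = (37/20)/4 = 0.4625 s
robot covers v_R·T_r = 1.8500·0.2000 = 0.3700 m before braking
braking distance = 1.8500²/(2·4.0000) = 0.4278 m
person approaches 0.8000·(0.2000+0.4625) = 0.5300 m
C+Z_d+Z_r = 0.2000+0.0050+0.0150 = 0.2200 m
sum ≈ 0.3700+0.4278+0.5300+0.2200 ≈ 1.5478 m = S ✓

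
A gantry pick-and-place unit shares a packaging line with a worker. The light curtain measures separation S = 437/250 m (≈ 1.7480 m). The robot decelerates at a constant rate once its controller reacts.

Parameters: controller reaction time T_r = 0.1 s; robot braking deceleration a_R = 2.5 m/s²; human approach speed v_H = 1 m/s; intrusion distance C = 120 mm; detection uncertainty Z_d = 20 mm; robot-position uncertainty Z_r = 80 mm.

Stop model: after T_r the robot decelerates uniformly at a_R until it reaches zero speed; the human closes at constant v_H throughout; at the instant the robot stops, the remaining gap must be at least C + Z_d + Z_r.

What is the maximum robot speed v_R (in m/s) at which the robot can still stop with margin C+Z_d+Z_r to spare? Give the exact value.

v_R_max = 17/10 m/s = 1.7000 m/s

at the boundary: (1/5)·v² + (1/2)·v + (-357/250) = 0
  disc = (1/2)² − 4·(1/5)·(-357/250) = 3481/2500 ; √disc = 59/50
  v_R = (−(1/2) + 59/50) / (2·(1/5)) = 17/10 m/s
check:
T_s = v_R/a_R = (17/10)/(5/2) = 0.6800 s
reaction-phase robot travel = 1.7000·0.1000 = 0.1700 m
braking distance = 1.7000²/(2·2.5000) = 0.5780 m
human over T_r+T_s: 1.0000·(0.1000+0.6800) = 0.7800 m
margins: 0.1200+0.0200+0.0800 = 0.2200 m
sum ≈ 0.1700+0.5780+0.7800+0.2200 ≈ 1.7480 m = S ✓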